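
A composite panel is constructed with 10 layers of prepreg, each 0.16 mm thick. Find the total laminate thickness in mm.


h = n * t_ply = 10 * 0.16 = 1.6 mm

1.6 mm


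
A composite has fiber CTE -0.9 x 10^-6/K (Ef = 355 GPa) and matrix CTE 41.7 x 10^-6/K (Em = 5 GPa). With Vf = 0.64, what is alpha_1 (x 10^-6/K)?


E1 = Ef*Vf + Em*(1-Vf) = 229.0
alpha_1 = (alpha_f*Ef*Vf + alpha_m*Em*(1-Vf))/E1 = -0.57 x 10^-6/K

-0.57 x 10^-6/K


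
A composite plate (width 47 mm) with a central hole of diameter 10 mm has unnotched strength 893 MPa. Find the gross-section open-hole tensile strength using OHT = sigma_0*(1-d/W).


OHT = sigma_0*(1-d/W) = 893*(1-10/47) = 703.0 MPa

703.0 MPa


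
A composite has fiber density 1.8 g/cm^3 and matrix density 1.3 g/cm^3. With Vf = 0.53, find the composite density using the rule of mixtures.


rho_c = rho_f*Vf + rho_m*(1-Vf) = 1.8*0.53 + 1.3*0.47 = 1.565 g/cm^3

1.565 g/cm^3


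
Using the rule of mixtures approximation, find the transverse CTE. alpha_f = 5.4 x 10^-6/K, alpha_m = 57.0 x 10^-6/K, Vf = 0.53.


alpha_2 = alpha_f*Vf + alpha_m*(1-Vf) = 5.4*0.53 + 57.0*0.47 = 29.7 x 10^-6/K

29.7 x 10^-6/K


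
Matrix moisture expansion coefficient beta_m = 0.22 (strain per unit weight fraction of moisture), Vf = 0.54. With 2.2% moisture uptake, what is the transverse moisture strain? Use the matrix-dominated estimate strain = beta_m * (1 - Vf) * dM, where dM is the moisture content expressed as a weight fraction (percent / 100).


dM = 2.2/100 = 0.022
strain = beta_m * (1-Vf) * dM = 0.22 * 0.46 * 0.022 = 0.0022264

0.0022264


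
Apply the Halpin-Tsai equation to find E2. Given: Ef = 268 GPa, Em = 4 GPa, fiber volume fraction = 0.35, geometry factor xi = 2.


eta = (Ef/Em - 1)/(Ef/Em + xi) = (67.0 - 1)/(67.0 + 2) = 0.9565
E2 = Em*(1+xi*eta*Vf)/(1-eta*Vf) = 10.04 GPa

10.04 GPa


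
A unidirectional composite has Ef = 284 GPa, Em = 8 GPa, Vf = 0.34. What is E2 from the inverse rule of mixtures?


1/E2 = Vf/Ef + (1-Vf)/Em = 0.34/284 + 0.66/8
E2 = 11.95 GPa

11.95 GPa


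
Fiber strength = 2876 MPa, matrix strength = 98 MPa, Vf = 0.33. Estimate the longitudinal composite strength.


sigma_1 = sigma_f*Vf + sigma_m*(1-Vf) = 2876*0.33 + 98*0.67 = 1014.7 MPa

1014.7 MPa


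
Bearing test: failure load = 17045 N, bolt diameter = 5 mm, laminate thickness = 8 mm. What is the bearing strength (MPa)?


sigma_br = F/(d*h) = 17045/(5*8) = 426.1 MPa

426.1 MPa


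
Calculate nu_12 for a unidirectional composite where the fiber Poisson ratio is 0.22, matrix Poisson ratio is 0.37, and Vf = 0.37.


nu_12 = nu_f*Vf + nu_m*(1-Vf) = 0.22*0.37 + 0.37*0.63 = 0.3145

0.3145


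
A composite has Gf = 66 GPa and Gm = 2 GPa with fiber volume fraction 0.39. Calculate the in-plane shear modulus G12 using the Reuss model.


1/G12 = Vf/Gf + (1-Vf)/Gm = 0.39/66 + 0.61/2
G12 = 3.22 GPa

3.22 GPa


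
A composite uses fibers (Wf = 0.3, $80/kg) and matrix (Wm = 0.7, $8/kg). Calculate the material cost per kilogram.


Cost = cost_f*Wf + cost_m*Wm = 80*0.3 + 8*0.7 = $29.6/kg

$29.6/kg


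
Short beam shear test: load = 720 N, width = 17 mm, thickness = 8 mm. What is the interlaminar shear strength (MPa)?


ILSS = 3F/(4bh) = 3*720/(4*17*8) = 3.97 MPa

3.97 MPa


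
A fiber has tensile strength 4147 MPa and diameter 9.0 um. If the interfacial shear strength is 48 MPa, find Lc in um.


Lc = sigma_f * d / (2 * tau_i) = 4147 * 9.0 / (2 * 48) = 388.8 um

388.8 um


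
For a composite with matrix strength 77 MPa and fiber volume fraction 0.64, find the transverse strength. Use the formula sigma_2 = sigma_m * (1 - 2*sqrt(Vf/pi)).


factor = 1 - 2*sqrt(0.64/pi) = 0.0973
sigma_2 = 77 * 0.0973 = 7.49 MPa

7.49 MPa


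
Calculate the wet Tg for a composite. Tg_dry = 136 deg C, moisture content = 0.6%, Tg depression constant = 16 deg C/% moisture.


Tg_wet = Tg_dry - k*moisture = 136 - 16*0.6 = 126.4 deg C

126.4 deg C


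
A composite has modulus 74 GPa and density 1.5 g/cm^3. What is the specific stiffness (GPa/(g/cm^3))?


Specific stiffness = E/rho = 74/1.5 = 49.3 GPa/(g/cm^3)

49.3 GPa/(g/cm^3)


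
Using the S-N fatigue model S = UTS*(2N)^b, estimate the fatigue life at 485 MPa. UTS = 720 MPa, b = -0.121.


N = 0.5 * (S/UTS)^(1/b) = 0.5 * (485/720)^(1/-0.121) = 13.0941 cycles

13.0941 cycles


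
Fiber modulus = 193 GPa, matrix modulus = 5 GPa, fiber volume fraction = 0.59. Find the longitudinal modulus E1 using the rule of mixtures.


E1 = Ef*Vf + Em*(1-Vf) = 193*0.59 + 5*0.41 = 115.92 GPa

115.92 GPa


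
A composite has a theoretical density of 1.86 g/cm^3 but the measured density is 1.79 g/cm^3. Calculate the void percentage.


Void% = (rho_theo - rho_actual)/rho_theo * 100 = (1.86 - 1.79)/1.86 * 100 = 3.76%

3.76%


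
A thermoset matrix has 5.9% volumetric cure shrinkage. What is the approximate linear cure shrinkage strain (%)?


Linear shrinkage ≈ vol_shrink/3 = 5.9/3 = 1.967%

1.967%


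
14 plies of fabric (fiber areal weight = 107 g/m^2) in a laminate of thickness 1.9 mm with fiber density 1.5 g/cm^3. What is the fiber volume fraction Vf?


Vf = n * FAW / (rho_f * h * 1000) = 14 * 107 / (1.5 * 1.9 * 1000) = 0.5256

0.5256


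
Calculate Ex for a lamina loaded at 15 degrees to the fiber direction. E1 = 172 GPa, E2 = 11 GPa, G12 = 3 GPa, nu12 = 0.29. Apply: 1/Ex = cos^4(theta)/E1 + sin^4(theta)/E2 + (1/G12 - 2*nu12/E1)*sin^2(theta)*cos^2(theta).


cos^4(15) = 0.870513, sin^4(15) = 0.004487, sin^2(15)*cos^2(15) = 0.0625
1/G12 - 2*nu12/E1 = 1/3 - 2*0.29/172 = 0.329961 GPa^-1
1/Ex = 0.870513/172 + 0.004487/11 + 0.329961*0.0625 = 0.0260916 GPa^-1
Ex = 38.33 GPa

38.33 GPa


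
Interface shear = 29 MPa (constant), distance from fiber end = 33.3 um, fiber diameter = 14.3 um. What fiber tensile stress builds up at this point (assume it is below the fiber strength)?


Force balance: sigma_f * (pi*d^2/4) = tau * (pi*d) * x  ->  sigma_f = 4 * tau * x / d
sigma_f = 4 * 29 * 33.3 / 14.3 = 270.1 MPa

270.1 MPa


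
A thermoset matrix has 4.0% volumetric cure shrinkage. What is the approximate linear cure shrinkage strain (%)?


Linear shrinkage ≈ vol_shrink/3 = 4.0/3 = 1.333%

1.333%


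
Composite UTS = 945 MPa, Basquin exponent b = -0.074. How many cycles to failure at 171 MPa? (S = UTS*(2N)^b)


N = 0.5 * (S/UTS)^(1/b) = 0.5 * (171/945)^(1/-0.074) = 5.3937e+09 cycles

5.3937e+09 cycles


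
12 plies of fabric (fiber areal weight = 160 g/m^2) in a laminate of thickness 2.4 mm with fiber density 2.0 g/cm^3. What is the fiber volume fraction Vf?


Vf = n * FAW / (rho_f * h * 1000) = 12 * 160 / (2.0 * 2.4 * 1000) = 0.4

0.4


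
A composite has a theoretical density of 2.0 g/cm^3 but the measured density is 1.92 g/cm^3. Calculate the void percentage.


Void% = (rho_theo - rho_actual)/rho_theo * 100 = (2.0 - 1.92)/2.0 * 100 = 4.0%

4.0%


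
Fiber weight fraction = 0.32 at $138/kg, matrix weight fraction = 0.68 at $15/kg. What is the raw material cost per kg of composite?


Cost = cost_f*Wf + cost_m*Wm = 138*0.32 + 15*0.68 = $54.36/kg

$54.36/kg


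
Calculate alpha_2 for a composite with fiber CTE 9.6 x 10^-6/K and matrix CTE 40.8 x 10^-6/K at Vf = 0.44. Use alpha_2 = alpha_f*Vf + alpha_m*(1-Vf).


alpha_2 = alpha_f*Vf + alpha_m*(1-Vf) = 9.6*0.44 + 40.8*0.56 = 27.1 x 10^-6/K

27.1 x 10^-6/K


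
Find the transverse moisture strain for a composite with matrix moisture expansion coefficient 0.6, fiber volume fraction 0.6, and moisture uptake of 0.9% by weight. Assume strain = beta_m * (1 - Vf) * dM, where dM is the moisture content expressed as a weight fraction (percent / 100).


dM = 0.9/100 = 0.009
strain = beta_m * (1-Vf) * dM = 0.6 * 0.4 * 0.009 = 0.00216

0.00216


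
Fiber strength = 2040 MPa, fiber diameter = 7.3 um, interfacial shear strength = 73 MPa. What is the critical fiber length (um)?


Lc = sigma_f * d / (2 * tau_i) = 2040 * 7.3 / (2 * 73) = 102.0 um

102.0 um


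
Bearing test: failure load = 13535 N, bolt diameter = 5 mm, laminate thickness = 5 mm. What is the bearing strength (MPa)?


sigma_br = F/(d*h) = 13535/(5*5) = 541.4 MPa

541.4 MPa


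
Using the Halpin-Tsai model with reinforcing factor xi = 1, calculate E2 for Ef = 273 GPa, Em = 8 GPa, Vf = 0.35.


eta = (Ef/Em - 1)/(Ef/Em + xi) = (34.125 - 1)/(34.125 + 1) = 0.9431
E2 = Em*(1+xi*eta*Vf)/(1-eta*Vf) = 15.88 GPa

15.88 GPa


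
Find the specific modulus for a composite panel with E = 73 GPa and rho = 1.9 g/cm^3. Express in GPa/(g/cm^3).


Specific stiffness = E/rho = 73/1.9 = 38.4 GPa/(g/cm^3)

38.4 GPa/(g/cm^3)


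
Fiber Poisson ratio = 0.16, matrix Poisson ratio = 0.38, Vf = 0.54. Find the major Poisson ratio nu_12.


nu_12 = nu_f*Vf + nu_m*(1-Vf) = 0.16*0.54 + 0.38*0.46 = 0.2612

0.2612


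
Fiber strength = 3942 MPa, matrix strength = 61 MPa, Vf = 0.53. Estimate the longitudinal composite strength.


sigma_1 = sigma_f*Vf + sigma_m*(1-Vf) = 3942*0.53 + 61*0.47 = 2117.9 MPa

2117.9 MPa


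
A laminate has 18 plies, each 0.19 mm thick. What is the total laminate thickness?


h = n * t_ply = 18 * 0.19 = 3.42 mm

3.42 mm


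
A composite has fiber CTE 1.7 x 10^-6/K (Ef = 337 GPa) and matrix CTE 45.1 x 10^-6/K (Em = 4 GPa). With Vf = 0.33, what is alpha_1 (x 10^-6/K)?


E1 = Ef*Vf + Em*(1-Vf) = 113.89
alpha_1 = (alpha_f*Ef*Vf + alpha_m*Em*(1-Vf))/E1 = 2.72 x 10^-6/K

2.72 x 10^-6/K


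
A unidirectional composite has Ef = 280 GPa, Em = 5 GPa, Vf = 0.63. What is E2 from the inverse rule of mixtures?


1/E2 = Vf/Ef + (1-Vf)/Em = 0.63/280 + 0.37/5
E2 = 13.11 GPa

13.11 GPa


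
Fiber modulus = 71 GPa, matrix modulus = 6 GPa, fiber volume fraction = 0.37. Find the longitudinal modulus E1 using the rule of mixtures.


E1 = Ef*Vf + Em*(1-Vf) = 71*0.37 + 6*0.63 = 30.05 GPa

30.05 GPa


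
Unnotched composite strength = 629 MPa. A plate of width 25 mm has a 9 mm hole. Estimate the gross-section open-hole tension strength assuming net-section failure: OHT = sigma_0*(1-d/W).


OHT = sigma_0*(1-d/W) = 629*(1-9/25) = 402.6 MPa

402.6 MPa


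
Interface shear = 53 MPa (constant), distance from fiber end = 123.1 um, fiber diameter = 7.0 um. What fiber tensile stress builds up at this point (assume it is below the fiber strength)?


Force balance: sigma_f * (pi*d^2/4) = tau * (pi*d) * x  ->  sigma_f = 4 * tau * x / d
sigma_f = 4 * 53 * 123.1 / 7.0 = 3728.2 MPa

3728.2 MPa


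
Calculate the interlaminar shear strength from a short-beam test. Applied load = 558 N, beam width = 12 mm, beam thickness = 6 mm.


ILSS = 3F/(4bh) = 3*558/(4*12*6) = 5.81 MPa

5.81 MPa


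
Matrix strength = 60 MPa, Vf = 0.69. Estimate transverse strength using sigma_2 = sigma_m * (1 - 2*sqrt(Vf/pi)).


factor = 1 - 2*sqrt(0.69/pi) = 0.0627
sigma_2 = 60 * 0.0627 = 3.76 MPa

3.76 MPa


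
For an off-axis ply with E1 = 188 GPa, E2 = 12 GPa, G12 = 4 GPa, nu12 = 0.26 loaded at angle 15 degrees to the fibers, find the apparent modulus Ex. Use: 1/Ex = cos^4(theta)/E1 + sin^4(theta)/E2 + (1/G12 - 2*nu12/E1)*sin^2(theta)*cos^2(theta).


cos^4(15) = 0.870513, sin^4(15) = 0.004487, sin^2(15)*cos^2(15) = 0.0625
1/G12 - 2*nu12/E1 = 1/4 - 2*0.26/188 = 0.247234 GPa^-1
1/Ex = 0.870513/188 + 0.004487/12 + 0.247234*0.0625 = 0.0204565 GPa^-1
Ex = 48.88 GPa

48.88 GPa


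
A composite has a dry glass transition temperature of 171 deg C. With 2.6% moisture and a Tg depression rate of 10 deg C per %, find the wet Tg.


Tg_wet = Tg_dry - k*moisture = 171 - 10*2.6 = 145.0 deg C

145.0 deg C


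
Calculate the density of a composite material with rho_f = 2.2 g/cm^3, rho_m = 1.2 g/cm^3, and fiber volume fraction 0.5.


rho_c = rho_f*Vf + rho_m*(1-Vf) = 2.2*0.5 + 1.2*0.5 = 1.7 g/cm^3

1.7 g/cm^3


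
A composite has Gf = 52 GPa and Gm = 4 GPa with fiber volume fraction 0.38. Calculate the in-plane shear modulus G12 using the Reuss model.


1/G12 = Vf/Gf + (1-Vf)/Gm = 0.38/52 + 0.62/4
G12 = 6.16 GPa

6.16 GPa


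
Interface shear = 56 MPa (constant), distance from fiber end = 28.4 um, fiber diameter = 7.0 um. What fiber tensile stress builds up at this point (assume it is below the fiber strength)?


Force balance: sigma_f * (pi*d^2/4) = tau * (pi*d) * x  ->  sigma_f = 4 * tau * x / d
sigma_f = 4 * 56 * 28.4 / 7.0 = 908.8 MPa

908.8 MPa


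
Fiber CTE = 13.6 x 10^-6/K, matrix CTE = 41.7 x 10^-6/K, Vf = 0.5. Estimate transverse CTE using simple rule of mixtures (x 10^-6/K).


alpha_2 = alpha_f*Vf + alpha_m*(1-Vf) = 13.6*0.5 + 41.7*0.5 = 27.7 x 10^-6/K

27.7 x 10^-6/K


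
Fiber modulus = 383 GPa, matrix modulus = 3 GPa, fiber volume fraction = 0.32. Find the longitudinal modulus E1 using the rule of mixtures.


E1 = Ef*Vf + Em*(1-Vf) = 383*0.32 + 3*0.68 = 124.6 GPa

124.6 GPa


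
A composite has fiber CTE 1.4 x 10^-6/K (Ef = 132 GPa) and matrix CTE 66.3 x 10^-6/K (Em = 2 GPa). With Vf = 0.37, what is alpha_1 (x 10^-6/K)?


E1 = Ef*Vf + Em*(1-Vf) = 50.1
alpha_1 = (alpha_f*Ef*Vf + alpha_m*Em*(1-Vf))/E1 = 3.03 x 10^-6/K

3.03 x 10^-6/K


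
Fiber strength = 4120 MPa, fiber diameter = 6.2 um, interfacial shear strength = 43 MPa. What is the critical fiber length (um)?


Lc = sigma_f * d / (2 * tau_i) = 4120 * 6.2 / (2 * 43) = 297.0 um

297.0 um


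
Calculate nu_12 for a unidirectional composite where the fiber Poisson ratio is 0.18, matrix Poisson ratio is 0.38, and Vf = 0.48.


nu_12 = nu_f*Vf + nu_m*(1-Vf) = 0.18*0.48 + 0.38*0.52 = 0.284

0.284


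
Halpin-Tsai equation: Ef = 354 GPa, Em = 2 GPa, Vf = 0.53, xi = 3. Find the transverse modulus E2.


eta = (Ef/Em - 1)/(Ef/Em + xi) = (177.0 - 1)/(177.0 + 3) = 0.9778
E2 = Em*(1+xi*eta*Vf)/(1-eta*Vf) = 10.61 GPa

10.61 GPa


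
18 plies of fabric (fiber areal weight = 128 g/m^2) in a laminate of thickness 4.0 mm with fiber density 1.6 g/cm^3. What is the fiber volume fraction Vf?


Vf = n * FAW / (rho_f * h * 1000) = 18 * 128 / (1.6 * 4.0 * 1000) = 0.36

0.36


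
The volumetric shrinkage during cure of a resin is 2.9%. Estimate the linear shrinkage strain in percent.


Linear shrinkage ≈ vol_shrink/3 = 2.9/3 = 0.967%

0.967%


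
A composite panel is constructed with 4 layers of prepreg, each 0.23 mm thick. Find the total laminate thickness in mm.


h = n * t_ply = 4 * 0.23 = 0.92 mm

0.92 mm


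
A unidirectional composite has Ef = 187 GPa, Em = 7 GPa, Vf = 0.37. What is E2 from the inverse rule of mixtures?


1/E2 = Vf/Ef + (1-Vf)/Em = 0.37/187 + 0.63/7
E2 = 10.87 GPa

10.87 GPa


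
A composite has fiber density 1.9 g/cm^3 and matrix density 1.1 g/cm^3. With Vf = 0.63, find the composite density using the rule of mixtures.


rho_c = rho_f*Vf + rho_m*(1-Vf) = 1.9*0.63 + 1.1*0.37 = 1.604 g/cm^3

1.604 g/cm^3


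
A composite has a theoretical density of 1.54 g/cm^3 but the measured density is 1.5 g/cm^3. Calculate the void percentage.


Void% = (rho_theo - rho_actual)/rho_theo * 100 = (1.54 - 1.5)/1.54 * 100 = 2.6%

2.6%


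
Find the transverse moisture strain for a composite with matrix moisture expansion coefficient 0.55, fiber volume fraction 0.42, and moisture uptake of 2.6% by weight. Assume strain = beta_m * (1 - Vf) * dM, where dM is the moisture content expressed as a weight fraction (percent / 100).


dM = 2.6/100 = 0.026
strain = beta_m * (1-Vf) * dM = 0.55 * 0.58 * 0.026 = 0.008294

0.008294


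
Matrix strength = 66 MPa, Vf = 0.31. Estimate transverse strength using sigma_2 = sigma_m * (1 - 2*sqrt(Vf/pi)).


factor = 1 - 2*sqrt(0.31/pi) = 0.3717
sigma_2 = 66 * 0.3717 = 24.54 MPa

24.54 MPa


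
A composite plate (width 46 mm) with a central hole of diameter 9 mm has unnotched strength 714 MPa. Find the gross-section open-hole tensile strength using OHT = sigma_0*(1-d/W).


OHT = sigma_0*(1-d/W) = 714*(1-9/46) = 574.3 MPa

574.3 MPa


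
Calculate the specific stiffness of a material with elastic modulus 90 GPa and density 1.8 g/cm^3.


Specific stiffness = E/rho = 90/1.8 = 50.0 GPa/(g/cm^3)

50.0 GPa/(g/cm^3)


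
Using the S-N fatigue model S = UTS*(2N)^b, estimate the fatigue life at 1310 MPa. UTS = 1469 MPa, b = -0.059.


N = 0.5 * (S/UTS)^(1/b) = 0.5 * (1310/1469)^(1/-0.059) = 3.4850 cycles

3.4850 cycles


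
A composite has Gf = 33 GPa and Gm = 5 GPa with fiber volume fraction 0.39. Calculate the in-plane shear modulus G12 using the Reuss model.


1/G12 = Vf/Gf + (1-Vf)/Gm = 0.39/33 + 0.61/5
G12 = 7.47 GPa

7.47 GPa


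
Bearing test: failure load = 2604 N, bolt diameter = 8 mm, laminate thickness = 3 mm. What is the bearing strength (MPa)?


sigma_br = F/(d*h) = 2604/(8*3) = 108.5 MPa

108.5 MPa


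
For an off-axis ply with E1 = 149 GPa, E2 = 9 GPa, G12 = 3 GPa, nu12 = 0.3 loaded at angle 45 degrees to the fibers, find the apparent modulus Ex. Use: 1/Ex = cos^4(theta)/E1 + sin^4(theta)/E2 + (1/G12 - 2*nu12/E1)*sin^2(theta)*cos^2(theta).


cos^4(45) = 0.25, sin^4(45) = 0.25, sin^2(45)*cos^2(45) = 0.25
1/G12 - 2*nu12/E1 = 1/3 - 2*0.3/149 = 0.329306 GPa^-1
1/Ex = 0.25/149 + 0.25/9 + 0.329306*0.25 = 0.1117823 GPa^-1
Ex = 8.95 GPa

8.95 GPa


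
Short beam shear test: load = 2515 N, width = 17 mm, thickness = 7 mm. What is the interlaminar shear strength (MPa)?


ILSS = 3F/(4bh) = 3*2515/(4*17*7) = 15.85 MPa

15.85 MPa


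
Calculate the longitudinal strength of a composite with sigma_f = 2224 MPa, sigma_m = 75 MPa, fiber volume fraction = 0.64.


sigma_1 = sigma_f*Vf + sigma_m*(1-Vf) = 2224*0.64 + 75*0.36 = 1450.4 MPa

1450.4 MPa


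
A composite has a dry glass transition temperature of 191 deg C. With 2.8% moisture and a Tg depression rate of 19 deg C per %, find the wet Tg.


Tg_wet = Tg_dry - k*moisture = 191 - 19*2.8 = 137.8 deg C

137.8 deg C


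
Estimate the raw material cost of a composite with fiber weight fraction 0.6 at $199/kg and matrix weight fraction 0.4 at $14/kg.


Cost = cost_f*Wf + cost_m*Wm = 199*0.6 + 14*0.4 = $125.0/kg

$125.0/kg


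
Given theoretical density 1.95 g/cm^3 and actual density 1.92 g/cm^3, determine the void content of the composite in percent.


Void% = (rho_theo - rho_actual)/rho_theo * 100 = (1.95 - 1.92)/1.95 * 100 = 1.54%

1.54%


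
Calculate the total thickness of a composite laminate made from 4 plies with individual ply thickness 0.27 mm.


h = n * t_ply = 4 * 0.27 = 1.08 mm

1.08 mm


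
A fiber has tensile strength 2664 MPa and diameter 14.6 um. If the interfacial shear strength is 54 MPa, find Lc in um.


Lc = sigma_f * d / (2 * tau_i) = 2664 * 14.6 / (2 * 54) = 360.1 um

360.1 um


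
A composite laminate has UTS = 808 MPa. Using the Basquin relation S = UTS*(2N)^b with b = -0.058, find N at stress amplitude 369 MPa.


N = 0.5 * (S/UTS)^(1/b) = 0.5 * (369/808)^(1/-0.058) = 369553.0645 cycles

369553.0645 cycles


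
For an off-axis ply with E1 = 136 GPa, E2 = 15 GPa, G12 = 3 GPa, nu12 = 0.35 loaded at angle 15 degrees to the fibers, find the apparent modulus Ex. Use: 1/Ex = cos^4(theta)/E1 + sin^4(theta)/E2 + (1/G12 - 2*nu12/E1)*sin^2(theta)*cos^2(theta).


cos^4(15) = 0.870513, sin^4(15) = 0.004487, sin^2(15)*cos^2(15) = 0.0625
1/G12 - 2*nu12/E1 = 1/3 - 2*0.35/136 = 0.328186 GPa^-1
1/Ex = 0.870513/136 + 0.004487/15 + 0.328186*0.0625 = 0.0272116 GPa^-1
Ex = 36.75 GPa

36.75 GPa


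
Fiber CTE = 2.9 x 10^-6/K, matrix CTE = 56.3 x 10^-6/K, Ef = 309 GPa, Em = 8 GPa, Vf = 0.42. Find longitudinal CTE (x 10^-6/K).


E1 = Ef*Vf + Em*(1-Vf) = 134.42
alpha_1 = (alpha_f*Ef*Vf + alpha_m*Em*(1-Vf))/E1 = 4.74 x 10^-6/K

4.74 x 10^-6/K


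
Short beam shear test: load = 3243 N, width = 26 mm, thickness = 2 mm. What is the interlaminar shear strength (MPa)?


ILSS = 3F/(4bh) = 3*3243/(4*26*2) = 46.77 MPa

46.77 MPa


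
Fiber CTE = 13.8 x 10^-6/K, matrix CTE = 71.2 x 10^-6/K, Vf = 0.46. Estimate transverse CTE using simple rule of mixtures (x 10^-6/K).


alpha_2 = alpha_f*Vf + alpha_m*(1-Vf) = 13.8*0.46 + 71.2*0.54 = 44.8 x 10^-6/K

44.8 x 10^-6/K


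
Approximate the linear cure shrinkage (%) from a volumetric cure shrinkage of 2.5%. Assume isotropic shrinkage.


Linear shrinkage ≈ vol_shrink/3 = 2.5/3 = 0.833%

0.833%


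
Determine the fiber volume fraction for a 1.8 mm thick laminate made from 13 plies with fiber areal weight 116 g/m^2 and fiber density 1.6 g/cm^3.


Vf = n * FAW / (rho_f * h * 1000) = 13 * 116 / (1.6 * 1.8 * 1000) = 0.5236

0.5236


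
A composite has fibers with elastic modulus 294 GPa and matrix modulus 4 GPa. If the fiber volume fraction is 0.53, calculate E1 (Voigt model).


E1 = Ef*Vf + Em*(1-Vf) = 294*0.53 + 4*0.47 = 157.7 GPa

157.7 GPa


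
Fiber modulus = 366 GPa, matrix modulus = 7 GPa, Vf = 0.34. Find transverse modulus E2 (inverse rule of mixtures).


1/E2 = Vf/Ef + (1-Vf)/Em = 0.34/366 + 0.66/7
E2 = 10.5 GPa

10.5 GPa


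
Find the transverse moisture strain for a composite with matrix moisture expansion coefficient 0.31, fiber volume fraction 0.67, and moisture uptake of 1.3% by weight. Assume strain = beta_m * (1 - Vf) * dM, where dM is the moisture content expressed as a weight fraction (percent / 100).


dM = 1.3/100 = 0.013
strain = beta_m * (1-Vf) * dM = 0.31 * 0.33 * 0.013 = 0.0013299

0.0013299


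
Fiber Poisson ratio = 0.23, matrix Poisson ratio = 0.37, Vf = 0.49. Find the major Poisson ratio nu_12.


nu_12 = nu_f*Vf + nu_m*(1-Vf) = 0.23*0.49 + 0.37*0.51 = 0.3014

0.3014


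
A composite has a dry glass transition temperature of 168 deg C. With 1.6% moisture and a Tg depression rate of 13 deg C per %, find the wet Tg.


Tg_wet = Tg_dry - k*moisture = 168 - 13*1.6 = 147.2 deg C

147.2 deg C


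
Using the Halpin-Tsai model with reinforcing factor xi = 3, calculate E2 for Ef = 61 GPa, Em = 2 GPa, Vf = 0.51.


eta = (Ef/Em - 1)/(Ef/Em + xi) = (30.5 - 1)/(30.5 + 3) = 0.8806
E2 = Em*(1+xi*eta*Vf)/(1-eta*Vf) = 8.52 GPa

8.52 GPa


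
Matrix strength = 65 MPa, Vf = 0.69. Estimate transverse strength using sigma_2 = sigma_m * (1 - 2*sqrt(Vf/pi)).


factor = 1 - 2*sqrt(0.69/pi) = 0.0627
sigma_2 = 65 * 0.0627 = 4.08 MPa

4.08 MPa


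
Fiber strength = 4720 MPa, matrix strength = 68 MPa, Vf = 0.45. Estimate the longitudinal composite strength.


sigma_1 = sigma_f*Vf + sigma_m*(1-Vf) = 4720*0.45 + 68*0.55 = 2161.4 MPa

2161.4 MPa


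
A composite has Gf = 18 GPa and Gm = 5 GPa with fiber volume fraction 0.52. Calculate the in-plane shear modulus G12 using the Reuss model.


1/G12 = Vf/Gf + (1-Vf)/Gm = 0.52/18 + 0.48/5
G12 = 8.01 GPa

8.01 GPa


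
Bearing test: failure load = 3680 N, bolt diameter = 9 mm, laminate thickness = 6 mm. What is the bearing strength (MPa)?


sigma_br = F/(d*h) = 3680/(9*6) = 68.1 MPa

68.1 MPa


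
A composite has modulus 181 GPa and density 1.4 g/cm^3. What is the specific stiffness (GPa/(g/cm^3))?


Specific stiffness = E/rho = 181/1.4 = 129.3 GPa/(g/cm^3)

129.3 GPa/(g/cm^3)


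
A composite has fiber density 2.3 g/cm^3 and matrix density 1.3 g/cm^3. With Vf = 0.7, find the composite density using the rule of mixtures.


rho_c = rho_f*Vf + rho_m*(1-Vf) = 2.3*0.7 + 1.3*0.3 = 2.0 g/cm^3

2.0 g/cm^3


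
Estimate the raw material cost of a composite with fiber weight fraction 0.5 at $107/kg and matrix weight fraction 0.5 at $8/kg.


Cost = cost_f*Wf + cost_m*Wm = 107*0.5 + 8*0.5 = $57.5/kg

$57.5/kg


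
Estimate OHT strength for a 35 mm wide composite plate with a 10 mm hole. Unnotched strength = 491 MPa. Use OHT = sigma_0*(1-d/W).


OHT = sigma_0*(1-d/W) = 491*(1-10/35) = 350.7 MPa

350.7 MPa


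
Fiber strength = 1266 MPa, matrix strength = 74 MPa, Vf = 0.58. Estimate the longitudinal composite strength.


sigma_1 = sigma_f*Vf + sigma_m*(1-Vf) = 1266*0.58 + 74*0.42 = 765.4 MPa

765.4 MPa


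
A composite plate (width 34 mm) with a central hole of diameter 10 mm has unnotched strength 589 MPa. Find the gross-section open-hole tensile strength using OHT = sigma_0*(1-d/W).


OHT = sigma_0*(1-d/W) = 589*(1-10/34) = 415.8 MPa

415.8 MPa


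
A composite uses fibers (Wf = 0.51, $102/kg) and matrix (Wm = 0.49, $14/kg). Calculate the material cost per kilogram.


Cost = cost_f*Wf + cost_m*Wm = 102*0.51 + 14*0.49 = $58.88/kg

$58.88/kg


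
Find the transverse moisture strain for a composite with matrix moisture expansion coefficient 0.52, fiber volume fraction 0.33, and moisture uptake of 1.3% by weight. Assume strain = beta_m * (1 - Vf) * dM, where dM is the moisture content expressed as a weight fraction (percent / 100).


dM = 1.3/100 = 0.013
strain = beta_m * (1-Vf) * dM = 0.52 * 0.67 * 0.013 = 0.0045292

0.0045292


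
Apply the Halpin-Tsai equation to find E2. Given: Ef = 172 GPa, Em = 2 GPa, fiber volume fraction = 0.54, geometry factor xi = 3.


eta = (Ef/Em - 1)/(Ef/Em + xi) = (86.0 - 1)/(86.0 + 3) = 0.9551
E2 = Em*(1+xi*eta*Vf)/(1-eta*Vf) = 10.52 GPa

10.52 GPa


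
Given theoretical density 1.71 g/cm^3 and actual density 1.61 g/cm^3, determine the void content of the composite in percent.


Void% = (rho_theo - rho_actual)/rho_theo * 100 = (1.71 - 1.61)/1.71 * 100 = 5.85%

5.85%


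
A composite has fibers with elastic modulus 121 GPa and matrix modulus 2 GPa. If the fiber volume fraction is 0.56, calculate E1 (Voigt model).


E1 = Ef*Vf + Em*(1-Vf) = 121*0.56 + 2*0.44 = 68.64 GPa

68.64 GPa


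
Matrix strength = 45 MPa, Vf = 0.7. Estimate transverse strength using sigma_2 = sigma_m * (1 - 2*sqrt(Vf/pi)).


factor = 1 - 2*sqrt(0.7/pi) = 0.0559
sigma_2 = 45 * 0.0559 = 2.52 MPa

2.52 MPa


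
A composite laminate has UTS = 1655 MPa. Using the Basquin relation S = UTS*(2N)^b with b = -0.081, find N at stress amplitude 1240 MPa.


N = 0.5 * (S/UTS)^(1/b) = 0.5 * (1240/1655)^(1/-0.081) = 17.6533 cycles

17.6533 cycles


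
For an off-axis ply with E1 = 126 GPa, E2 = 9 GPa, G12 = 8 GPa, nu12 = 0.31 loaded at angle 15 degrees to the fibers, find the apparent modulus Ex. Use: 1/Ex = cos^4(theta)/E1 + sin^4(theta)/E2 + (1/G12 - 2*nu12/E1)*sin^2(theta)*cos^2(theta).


cos^4(15) = 0.870513, sin^4(15) = 0.004487, sin^2(15)*cos^2(15) = 0.0625
1/G12 - 2*nu12/E1 = 1/8 - 2*0.31/126 = 0.120079 GPa^-1
1/Ex = 0.870513/126 + 0.004487/9 + 0.120079*0.0625 = 0.0149124 GPa^-1
Ex = 67.06 GPa

67.06 GPa


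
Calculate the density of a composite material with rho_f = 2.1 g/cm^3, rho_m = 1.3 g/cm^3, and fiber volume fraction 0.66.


rho_c = rho_f*Vf + rho_m*(1-Vf) = 2.1*0.66 + 1.3*0.34 = 1.828 g/cm^3

1.828 g/cm^3


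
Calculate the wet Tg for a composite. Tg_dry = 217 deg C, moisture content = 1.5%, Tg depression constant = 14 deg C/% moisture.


Tg_wet = Tg_dry - k*moisture = 217 - 14*1.5 = 196.0 deg C

196.0 deg C


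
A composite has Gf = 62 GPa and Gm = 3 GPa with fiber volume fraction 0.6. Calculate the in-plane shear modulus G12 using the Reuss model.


1/G12 = Vf/Gf + (1-Vf)/Gm = 0.6/62 + 0.4/3
G12 = 6.99 GPa

6.99 GPa


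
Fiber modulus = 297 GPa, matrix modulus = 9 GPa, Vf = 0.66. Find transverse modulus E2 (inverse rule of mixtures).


1/E2 = Vf/Ef + (1-Vf)/Em = 0.66/297 + 0.34/9
E2 = 25.0 GPa

25.0 GPa


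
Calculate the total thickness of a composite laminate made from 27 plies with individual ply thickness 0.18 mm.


h = n * t_ply = 27 * 0.18 = 4.86 mm

4.86 mm


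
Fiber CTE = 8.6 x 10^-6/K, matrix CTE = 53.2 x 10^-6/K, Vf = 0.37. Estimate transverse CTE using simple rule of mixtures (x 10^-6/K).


alpha_2 = alpha_f*Vf + alpha_m*(1-Vf) = 8.6*0.37 + 53.2*0.63 = 36.7 x 10^-6/K

36.7 x 10^-6/K


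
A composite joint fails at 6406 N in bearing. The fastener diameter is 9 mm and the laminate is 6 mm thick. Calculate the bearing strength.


sigma_br = F/(d*h) = 6406/(9*6) = 118.6 MPa

118.6 MPa


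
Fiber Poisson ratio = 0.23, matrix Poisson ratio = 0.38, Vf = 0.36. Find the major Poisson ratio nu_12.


nu_12 = nu_f*Vf + nu_m*(1-Vf) = 0.23*0.36 + 0.38*0.64 = 0.326

0.326


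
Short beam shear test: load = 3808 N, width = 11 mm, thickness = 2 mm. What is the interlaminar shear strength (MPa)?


ILSS = 3F/(4bh) = 3*3808/(4*11*2) = 129.82 MPa

129.82 MPa


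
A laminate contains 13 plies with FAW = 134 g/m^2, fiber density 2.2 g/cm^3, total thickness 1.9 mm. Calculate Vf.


Vf = n * FAW / (rho_f * h * 1000) = 13 * 134 / (2.2 * 1.9 * 1000) = 0.4167

0.4167


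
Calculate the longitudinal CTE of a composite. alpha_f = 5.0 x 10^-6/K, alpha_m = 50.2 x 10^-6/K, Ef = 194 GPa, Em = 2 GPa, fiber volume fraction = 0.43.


E1 = Ef*Vf + Em*(1-Vf) = 84.56
alpha_1 = (alpha_f*Ef*Vf + alpha_m*Em*(1-Vf))/E1 = 5.61 x 10^-6/K

5.61 x 10^-6/K


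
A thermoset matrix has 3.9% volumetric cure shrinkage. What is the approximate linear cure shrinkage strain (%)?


Linear shrinkage ≈ vol_shrink/3 = 3.9/3 = 1.3%

1.3%


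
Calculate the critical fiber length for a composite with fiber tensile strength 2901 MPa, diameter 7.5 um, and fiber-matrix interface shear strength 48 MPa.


Lc = sigma_f * d / (2 * tau_i) = 2901 * 7.5 / (2 * 48) = 226.6 um

226.6 um


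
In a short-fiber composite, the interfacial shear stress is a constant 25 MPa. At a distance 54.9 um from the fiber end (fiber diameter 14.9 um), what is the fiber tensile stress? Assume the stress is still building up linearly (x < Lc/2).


Force balance: sigma_f * (pi*d^2/4) = tau * (pi*d) * x  ->  sigma_f = 4 * tau * x / d
sigma_f = 4 * 25 * 54.9 / 14.9 = 368.5 MPa

368.5 MPa


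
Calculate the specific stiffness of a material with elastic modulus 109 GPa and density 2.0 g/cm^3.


Specific stiffness = E/rho = 109/2.0 = 54.5 GPa/(g/cm^3)

54.5 GPa/(g/cm^3)


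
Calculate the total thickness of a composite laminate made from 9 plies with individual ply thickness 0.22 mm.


h = n * t_ply = 9 * 0.22 = 1.98 mm

1.98 mm


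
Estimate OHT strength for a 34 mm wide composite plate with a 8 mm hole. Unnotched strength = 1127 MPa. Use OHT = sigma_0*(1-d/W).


OHT = sigma_0*(1-d/W) = 1127*(1-8/34) = 861.8 MPa

861.8 MPa


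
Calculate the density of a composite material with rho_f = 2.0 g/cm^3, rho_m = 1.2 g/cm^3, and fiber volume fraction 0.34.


rho_c = rho_f*Vf + rho_m*(1-Vf) = 2.0*0.34 + 1.2*0.66 = 1.472 g/cm^3

1.472 g/cm^3


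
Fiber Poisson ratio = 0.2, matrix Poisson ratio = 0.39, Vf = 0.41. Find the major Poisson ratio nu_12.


nu_12 = nu_f*Vf + nu_m*(1-Vf) = 0.2*0.41 + 0.39*0.59 = 0.3121

0.3121


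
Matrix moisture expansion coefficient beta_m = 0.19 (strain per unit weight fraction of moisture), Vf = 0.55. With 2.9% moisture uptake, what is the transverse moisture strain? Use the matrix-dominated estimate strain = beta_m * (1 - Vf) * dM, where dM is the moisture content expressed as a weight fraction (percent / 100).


dM = 2.9/100 = 0.029
strain = beta_m * (1-Vf) * dM = 0.19 * 0.45 * 0.029 = 0.0024795

0.0024795


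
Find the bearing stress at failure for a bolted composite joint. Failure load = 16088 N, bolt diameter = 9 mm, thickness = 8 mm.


sigma_br = F/(d*h) = 16088/(9*8) = 223.4 MPa

223.4 MPa


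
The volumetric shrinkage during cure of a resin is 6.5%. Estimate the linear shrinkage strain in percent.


Linear shrinkage ≈ vol_shrink/3 = 6.5/3 = 2.167%

2.167%


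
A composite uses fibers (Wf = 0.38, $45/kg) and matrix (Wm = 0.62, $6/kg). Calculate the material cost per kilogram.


Cost = cost_f*Wf + cost_m*Wm = 45*0.38 + 6*0.62 = $20.82/kg

$20.82/kg


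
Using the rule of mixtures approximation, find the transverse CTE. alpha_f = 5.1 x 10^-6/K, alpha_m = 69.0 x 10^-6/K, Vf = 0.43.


alpha_2 = alpha_f*Vf + alpha_m*(1-Vf) = 5.1*0.43 + 69.0*0.57 = 41.5 x 10^-6/K

41.5 x 10^-6/K


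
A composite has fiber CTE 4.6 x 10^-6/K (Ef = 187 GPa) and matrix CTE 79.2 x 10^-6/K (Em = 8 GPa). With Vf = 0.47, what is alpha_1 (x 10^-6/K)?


E1 = Ef*Vf + Em*(1-Vf) = 92.13
alpha_1 = (alpha_f*Ef*Vf + alpha_m*Em*(1-Vf))/E1 = 8.03 x 10^-6/K

8.03 x 10^-6/K


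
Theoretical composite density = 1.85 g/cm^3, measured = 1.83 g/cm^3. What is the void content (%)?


Void% = (rho_theo - rho_actual)/rho_theo * 100 = (1.85 - 1.83)/1.85 * 100 = 1.08%

1.08%


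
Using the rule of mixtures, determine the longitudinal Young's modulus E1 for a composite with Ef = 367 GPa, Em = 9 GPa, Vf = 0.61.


E1 = Ef*Vf + Em*(1-Vf) = 367*0.61 + 9*0.39 = 227.38 GPa

227.38 GPa


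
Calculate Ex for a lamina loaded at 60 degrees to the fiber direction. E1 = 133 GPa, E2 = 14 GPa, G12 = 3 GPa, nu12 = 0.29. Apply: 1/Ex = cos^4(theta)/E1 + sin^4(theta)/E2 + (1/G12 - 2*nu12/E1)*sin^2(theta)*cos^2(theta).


cos^4(60) = 0.0625, sin^4(60) = 0.5625, sin^2(60)*cos^2(60) = 0.1875
1/G12 - 2*nu12/E1 = 1/3 - 2*0.29/133 = 0.328972 GPa^-1
1/Ex = 0.0625/133 + 0.5625/14 + 0.328972*0.1875 = 0.1023308 GPa^-1
Ex = 9.77 GPa

9.77 GPa


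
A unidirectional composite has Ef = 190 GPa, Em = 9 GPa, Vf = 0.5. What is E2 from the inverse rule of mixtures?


1/E2 = Vf/Ef + (1-Vf)/Em = 0.5/190 + 0.5/9
E2 = 17.19 GPa

17.19 GPa


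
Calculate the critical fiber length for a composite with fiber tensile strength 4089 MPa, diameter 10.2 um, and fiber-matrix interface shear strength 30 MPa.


Lc = sigma_f * d / (2 * tau_i) = 4089 * 10.2 / (2 * 30) = 695.1 um

695.1 um


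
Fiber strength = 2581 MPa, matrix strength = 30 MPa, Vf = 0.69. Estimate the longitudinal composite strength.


sigma_1 = sigma_f*Vf + sigma_m*(1-Vf) = 2581*0.69 + 30*0.31 = 1790.2 MPa

1790.2 MPa


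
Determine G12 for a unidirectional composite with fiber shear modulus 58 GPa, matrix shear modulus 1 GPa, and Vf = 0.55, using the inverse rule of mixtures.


1/G12 = Vf/Gf + (1-Vf)/Gm = 0.55/58 + 0.45/1
G12 = 2.18 GPa

2.18 GPa


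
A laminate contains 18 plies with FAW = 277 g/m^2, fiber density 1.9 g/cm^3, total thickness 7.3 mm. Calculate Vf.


Vf = n * FAW / (rho_f * h * 1000) = 18 * 277 / (1.9 * 7.3 * 1000) = 0.3595

0.3595


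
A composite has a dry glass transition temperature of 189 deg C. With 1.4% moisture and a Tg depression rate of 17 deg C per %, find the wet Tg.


Tg_wet = Tg_dry - k*moisture = 189 - 17*1.4 = 165.2 deg C

165.2 deg C


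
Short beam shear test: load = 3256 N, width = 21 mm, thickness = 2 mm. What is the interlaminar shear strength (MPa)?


ILSS = 3F/(4bh) = 3*3256/(4*21*2) = 58.14 MPa

58.14 MPa


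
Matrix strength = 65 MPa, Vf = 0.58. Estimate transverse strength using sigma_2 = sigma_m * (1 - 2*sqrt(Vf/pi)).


factor = 1 - 2*sqrt(0.58/pi) = 0.1407
sigma_2 = 65 * 0.1407 = 9.14 MPa

9.14 MPa


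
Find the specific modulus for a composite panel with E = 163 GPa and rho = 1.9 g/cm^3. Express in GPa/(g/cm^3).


Specific stiffness = E/rho = 163/1.9 = 85.8 GPa/(g/cm^3)

85.8 GPa/(g/cm^3)


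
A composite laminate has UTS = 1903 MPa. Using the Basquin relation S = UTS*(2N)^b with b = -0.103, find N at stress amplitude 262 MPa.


N = 0.5 * (S/UTS)^(1/b) = 0.5 * (262/1903)^(1/-0.103) = 1.1469e+08 cycles

1.1469e+08 cycles


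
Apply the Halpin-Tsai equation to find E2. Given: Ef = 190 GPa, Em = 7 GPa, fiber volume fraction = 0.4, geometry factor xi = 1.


eta = (Ef/Em - 1)/(Ef/Em + xi) = (27.1429 - 1)/(27.1429 + 1) = 0.9289
E2 = Em*(1+xi*eta*Vf)/(1-eta*Vf) = 15.28 GPa

15.28 GPa


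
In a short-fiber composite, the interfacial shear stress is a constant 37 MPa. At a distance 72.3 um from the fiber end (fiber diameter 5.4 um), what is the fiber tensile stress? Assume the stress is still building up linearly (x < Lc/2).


Force balance: sigma_f * (pi*d^2/4) = tau * (pi*d) * x  ->  sigma_f = 4 * tau * x / d
sigma_f = 4 * 37 * 72.3 / 5.4 = 1981.6 MPa

1981.6 MPa


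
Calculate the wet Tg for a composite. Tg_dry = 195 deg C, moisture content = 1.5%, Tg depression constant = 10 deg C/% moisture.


Tg_wet = Tg_dry - k*moisture = 195 - 10*1.5 = 180.0 deg C

180.0 deg C


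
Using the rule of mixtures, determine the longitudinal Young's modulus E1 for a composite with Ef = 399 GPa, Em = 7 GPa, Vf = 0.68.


E1 = Ef*Vf + Em*(1-Vf) = 399*0.68 + 7*0.32 = 273.56 GPa

273.56 GPa


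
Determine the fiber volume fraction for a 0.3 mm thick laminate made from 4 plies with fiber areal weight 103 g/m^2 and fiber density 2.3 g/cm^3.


Vf = n * FAW / (rho_f * h * 1000) = 4 * 103 / (2.3 * 0.3 * 1000) = 0.5971

0.5971


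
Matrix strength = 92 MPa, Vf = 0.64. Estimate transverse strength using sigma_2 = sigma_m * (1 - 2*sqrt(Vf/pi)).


factor = 1 - 2*sqrt(0.64/pi) = 0.0973
sigma_2 = 92 * 0.0973 = 8.95 MPa

8.95 MPa


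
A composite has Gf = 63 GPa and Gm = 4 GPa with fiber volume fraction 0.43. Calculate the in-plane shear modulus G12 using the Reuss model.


1/G12 = Vf/Gf + (1-Vf)/Gm = 0.43/63 + 0.57/4
G12 = 6.7 GPa

6.7 GPa


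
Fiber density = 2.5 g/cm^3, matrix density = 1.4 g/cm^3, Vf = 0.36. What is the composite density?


rho_c = rho_f*Vf + rho_m*(1-Vf) = 2.5*0.36 + 1.4*0.64 = 1.796 g/cm^3

1.796 g/cm^3


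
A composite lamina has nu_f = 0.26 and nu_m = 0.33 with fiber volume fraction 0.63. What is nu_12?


nu_12 = nu_f*Vf + nu_m*(1-Vf) = 0.26*0.63 + 0.33*0.37 = 0.2859

0.2859


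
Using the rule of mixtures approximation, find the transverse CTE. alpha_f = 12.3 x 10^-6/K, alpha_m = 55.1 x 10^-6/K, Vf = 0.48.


alpha_2 = alpha_f*Vf + alpha_m*(1-Vf) = 12.3*0.48 + 55.1*0.52 = 34.6 x 10^-6/K

34.6 x 10^-6/K


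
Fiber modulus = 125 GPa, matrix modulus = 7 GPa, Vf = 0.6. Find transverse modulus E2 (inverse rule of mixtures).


1/E2 = Vf/Ef + (1-Vf)/Em = 0.6/125 + 0.4/7
E2 = 16.14 GPa

16.14 GPa


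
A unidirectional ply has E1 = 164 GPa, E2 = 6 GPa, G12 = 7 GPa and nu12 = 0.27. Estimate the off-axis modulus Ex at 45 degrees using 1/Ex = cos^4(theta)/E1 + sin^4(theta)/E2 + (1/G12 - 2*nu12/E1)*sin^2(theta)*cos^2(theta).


cos^4(45) = 0.25, sin^4(45) = 0.25, sin^2(45)*cos^2(45) = 0.25
1/G12 - 2*nu12/E1 = 1/7 - 2*0.27/164 = 0.139564 GPa^-1
1/Ex = 0.25/164 + 0.25/6 + 0.139564*0.25 = 0.0780822 GPa^-1
Ex = 12.81 GPa

12.81 GPa


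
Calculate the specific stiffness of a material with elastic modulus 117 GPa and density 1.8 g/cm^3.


Specific stiffness = E/rho = 117/1.8 = 65.0 GPa/(g/cm^3)

65.0 GPa/(g/cm^3)


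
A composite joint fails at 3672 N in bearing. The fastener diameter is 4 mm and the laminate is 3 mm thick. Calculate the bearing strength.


sigma_br = F/(d*h) = 3672/(4*3) = 306.0 MPa

306.0 MPa


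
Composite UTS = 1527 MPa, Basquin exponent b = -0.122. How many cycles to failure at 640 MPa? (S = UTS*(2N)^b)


N = 0.5 * (S/UTS)^(1/b) = 0.5 * (640/1527)^(1/-0.122) = 623.0689 cycles

623.0689 cycles


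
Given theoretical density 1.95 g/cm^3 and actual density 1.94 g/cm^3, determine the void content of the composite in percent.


Void% = (rho_theo - rho_actual)/rho_theo * 100 = (1.95 - 1.94)/1.95 * 100 = 0.51%

0.51%


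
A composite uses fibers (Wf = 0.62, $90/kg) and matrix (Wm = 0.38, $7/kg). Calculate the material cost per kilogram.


Cost = cost_f*Wf + cost_m*Wm = 90*0.62 + 7*0.38 = $58.46/kg

$58.46/kg


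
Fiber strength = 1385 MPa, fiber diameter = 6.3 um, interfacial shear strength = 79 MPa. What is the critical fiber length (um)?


Lc = sigma_f * d / (2 * tau_i) = 1385 * 6.3 / (2 * 79) = 55.2 um

55.2 um


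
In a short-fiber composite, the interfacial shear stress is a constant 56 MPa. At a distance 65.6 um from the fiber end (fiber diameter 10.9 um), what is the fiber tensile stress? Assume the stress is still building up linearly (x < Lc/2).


Force balance: sigma_f * (pi*d^2/4) = tau * (pi*d) * x  ->  sigma_f = 4 * tau * x / d
sigma_f = 4 * 56 * 65.6 / 10.9 = 1348.1 MPa

1348.1 MPa


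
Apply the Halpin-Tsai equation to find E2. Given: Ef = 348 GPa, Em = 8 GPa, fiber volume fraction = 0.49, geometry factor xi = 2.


eta = (Ef/Em - 1)/(Ef/Em + xi) = (43.5 - 1)/(43.5 + 2) = 0.9341
E2 = Em*(1+xi*eta*Vf)/(1-eta*Vf) = 28.26 GPa

28.26 GPa
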